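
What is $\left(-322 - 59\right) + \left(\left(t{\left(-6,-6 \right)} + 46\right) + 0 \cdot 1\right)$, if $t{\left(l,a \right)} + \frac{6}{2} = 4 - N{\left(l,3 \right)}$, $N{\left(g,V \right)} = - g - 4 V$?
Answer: $-328$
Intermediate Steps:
$t{\left(l,a \right)} = 13 + l$ ($t{\left(l,a \right)} = -3 - \left(-4 - 12 - l\right) = -3 - \left(-16 - l\right) = -3 + \left(4 + \left(12 + l\right)\right) = -3 + \left(16 + l\right) = 13 + l$)
$\left(-322 - 59\right) + \left(\left(t{\left(-6,-6 \right)} + 46\right) + 0 \cdot 1\right) = \left(-322 - 59\right) + \left(\left(\left(13 - 6\right) + 46\right) + 0 \cdot 1\right) = -381 + \left(\left(7 + 46\right) + 0\right) = -381 + \left(53 + 0\right) = -381 + 53 = -328$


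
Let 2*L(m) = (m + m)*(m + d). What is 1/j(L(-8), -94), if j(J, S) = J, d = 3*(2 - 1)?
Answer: 1/40 ≈ 0.025000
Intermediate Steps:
d = 3 (d = 3*1 = 3)
L(m) = m*(3 + m) (L(m) = ((m + m)*(m + 3))/2 = ((2*m)*(3 + m))/2 = (2*m*(3 + m))/2 = m*(3 + m))
1/j(L(-8), -94) = 1/(-8*(3 - 8)) = 1/(-8*(-5)) = 1/40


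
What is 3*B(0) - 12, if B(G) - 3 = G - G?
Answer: -3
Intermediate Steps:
B(G) = 3 (B(G) = 3 + (G - G) = 3 + 0 = 3)
3*B(0) - 12 = 3*3 - 12 = 9 - 12 = -3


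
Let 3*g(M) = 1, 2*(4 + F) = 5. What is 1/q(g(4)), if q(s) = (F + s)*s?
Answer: -18/7 ≈ -2.5714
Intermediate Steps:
F = -3/2 (F = -4 + (1/2)*5 = -4 + 5/2 = -3/2 ≈ -1.5000)
g(M) = 1/3 (g(M) = (1/3)*1 = 1/3)
q(s) = s*(-3/2 + s) (q(s) = (-3/2 + s)*s = s*(-3/2 + s))
1/q(g(4)) = 1/((1/2)*(1/3)*(-3 + 2*(1/3))) = 1/((1/2)*(1/3)*(-3 + 2/3)) = 1/((1/2)*(1/3)*(-7/3)) = 1/(-7/18) = -18/7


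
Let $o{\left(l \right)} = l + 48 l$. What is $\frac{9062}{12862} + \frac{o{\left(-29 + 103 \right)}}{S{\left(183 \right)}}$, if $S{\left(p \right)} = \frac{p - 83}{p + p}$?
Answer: $\frac{2133784024}{160775} \approx 13272.0$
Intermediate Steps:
$S{\left(p \right)} = \frac{-83 + p}{2 p}$
$o{\left(l \right)} = 49 l$
$\frac{9062}{12862} + \frac{o{\left(-29 + 103 \right)}}{S{\left(183 \right)}} = \frac{9062}{12862} + \frac{49 \left(-29 + 103\right)}{\frac{1}{2} \cdot \frac{1}{183} \left(-83 + 183\right)} = 9062 \cdot \frac{1}{12862} + \frac{49 \cdot 74}{\frac{1}{2} \cdot \frac{1}{183} \cdot 100} = \frac{4531}{6431} + \frac{3626}{\frac{50}{183}} = \frac{4531}{6431} + 3626 \cdot \frac{183}{50} = \frac{4531}{6431} + \frac{331779}{25} = \frac{2133784024}{160775}$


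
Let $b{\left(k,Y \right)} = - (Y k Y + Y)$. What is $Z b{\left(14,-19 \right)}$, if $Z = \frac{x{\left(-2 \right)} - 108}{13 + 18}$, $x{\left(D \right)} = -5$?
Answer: $\frac{568955}{31} \approx 18353.0$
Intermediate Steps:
$b{\left(k,Y \right)} = - Y - k Y^{2}$ ($b{\left(k,Y \right)} = - (k Y^{2} + Y) = - (Y + k Y^{2}) = - Y - k Y^{2}$)
$Z = - \frac{113}{31}$ ($Z = \frac{-5 - 108}{13 + 18} = - \frac{113}{31} \approx -3.6452$)
$Z b{\left(14,-19 \right)} = - \frac{113 \left(\left(-1\right) \left(-19\right) \left(1 - 266\right)\right)}{31} = - \frac{113 \left(\left(-1\right) \left(-19\right) \left(-265\right)\right)}{31} = \left(- \frac{113}{31}\right) \left(-5035\right) = \frac{568955}{31}$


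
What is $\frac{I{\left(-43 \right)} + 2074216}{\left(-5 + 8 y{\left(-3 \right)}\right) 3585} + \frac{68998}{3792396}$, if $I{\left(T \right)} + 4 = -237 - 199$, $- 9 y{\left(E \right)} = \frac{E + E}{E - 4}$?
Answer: $- \frac{27521040942631}{274180749810} \approx -100.38$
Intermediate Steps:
$y{\left(E \right)} = - \frac{2 E}{9 \left(-4 + E\right)}$ ($y{\left(E \right)} = - \frac{\left(E + E\right) \frac{1}{E - 4}}{9} = - \frac{2 E \frac{1}{-4 + E}}{9} = - \frac{2 E}{9 \left(-4 + E\right)}$)
$I{\left(T \right)} = -440$ ($I{\left(T \right)} = -4 - 436 = -440$)
$\frac{I{\left(-43 \right)} + 2074216}{\left(-5 + 8 y{\left(-3 \right)}\right) 3585} + \frac{68998}{3792396} = \frac{-440 + 2074216}{\left(-5 + 8 \left(\left(-2\right) \left(-3\right) \frac{1}{-36 + 9 \left(-3\right)}\right)\right) 3585} + \frac{68998}{3792396} = \frac{2073776}{\left(-5 + 8 \left(\left(-2\right) \left(-3\right) \frac{1}{-36 - 27}\right)\right) 3585} + 68998 \cdot \frac{1}{3792396} = \frac{2073776}{\left(-5 + 8 \left(\left(-2\right) \left(-3\right) \frac{1}{-63}\right)\right) 3585} + \frac{34499}{1896198} = \frac{2073776}{\left(-5 + 8 \left(\left(-2\right) \left(-3\right) \left(- \frac{1}{63}\right)\right)\right) 3585} + \frac{34499}{1896198} = \frac{2073776}{\left(-5 + 8 \left(- \frac{2}{21}\right)\right) 3585} + \frac{34499}{1896198} = \frac{2073776}{\left(-5 - \frac{16}{21}\right) 3585} + \frac{34499}{1896198} = \frac{2073776}{\left(- \frac{121}{21}\right) 3585} + \frac{34499}{1896198} = \frac{2073776}{- \frac{144595}{7}} + \frac{34499}{1896198} = 2073776 \left(- \frac{7}{144595}\right) + \frac{34499}{1896198} = - \frac{14516432}{144595} + \frac{34499}{1896198} = - \frac{27521040942631}{274180749810}$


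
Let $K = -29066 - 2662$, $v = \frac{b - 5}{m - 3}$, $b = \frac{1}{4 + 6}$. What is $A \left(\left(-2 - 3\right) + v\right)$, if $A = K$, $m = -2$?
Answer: $\frac{3188664}{25} \approx 1.2755 \cdot 10^{5}$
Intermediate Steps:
$b = \frac{1}{10} \approx 0.1$
$v = \frac{49}{50}$ ($v = \frac{\frac{1}{10} - 5}{-2 - 3} = - \frac{49}{10 \left(-5\right)} = \left(- \frac{49}{10}\right) \left(- \frac{1}{5}\right) = \frac{49}{50} \approx 0.98$)
$K = -31728$
$A = -31728$
$A \left(\left(-2 - 3\right) + v\right) = - 31728 \left(\left(-2 - 3\right) + \frac{49}{50}\right) = - 31728 \left(-5 + \frac{49}{50}\right) = \left(-31728\right) \left(- \frac{201}{50}\right) = \frac{3188664}{25}$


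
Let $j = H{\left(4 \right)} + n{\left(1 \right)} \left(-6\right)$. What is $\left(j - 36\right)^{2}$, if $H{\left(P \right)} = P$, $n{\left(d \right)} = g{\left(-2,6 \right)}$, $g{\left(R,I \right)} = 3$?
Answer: $2500$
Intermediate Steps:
$n{\left(d \right)} = 3$
$j = -14$ ($j = 4 + 3 \left(-6\right) = 4 - 18 = -14$)
$\left(j - 36\right)^{2} = \left(-14 - 36\right)^{2} = \left(-50\right)^{2} = 2500$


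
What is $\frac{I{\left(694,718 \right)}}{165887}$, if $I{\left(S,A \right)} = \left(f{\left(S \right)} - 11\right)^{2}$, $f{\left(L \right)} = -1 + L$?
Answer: $\frac{465124}{165887} \approx 2.8039$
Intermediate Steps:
$I{\left(S,A \right)} = \left(-12 + S\right)^{2}$ ($I{\left(S,A \right)} = \left(\left(-1 + S\right) - 11\right)^{2} = \left(-12 + S\right)^{2}$)
$\frac{I{\left(694,718 \right)}}{165887} = \frac{\left(-12 + 694\right)^{2}}{165887} = 682^{2} \cdot \frac{1}{165887} = 465124 \cdot \frac{1}{165887} = \frac{465124}{165887}$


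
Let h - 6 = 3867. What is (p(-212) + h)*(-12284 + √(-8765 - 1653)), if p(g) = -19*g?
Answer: -97055884 + 7901*I*√10418 ≈ -9.7056e+7 + 8.0644e+5*I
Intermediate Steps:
h = 3873 (h = 6 + 3867 = 3873)
(p(-212) + h)*(-12284 + √(-8765 - 1653)) = (-19*(-212) + 3873)*(-12284 + √(-8765 - 1653)) = (4028 + 3873)*(-12284 + √(-10418)) = 7901*(-12284 + I*√10418) = -97055884 + 7901*I*√10418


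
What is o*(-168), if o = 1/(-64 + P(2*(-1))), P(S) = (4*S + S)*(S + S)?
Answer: 7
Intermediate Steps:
P(S) = 10*S² (P(S) = (5*S)*(2*S) = 10*S²)
o = -1/24 (o = 1/(-64 + 10*(2*(-1))²) = 1/(-64 + 10*(-2)²) = 1/(-64 + 10*4) = 1/(-64 + 40) = 1/(-24) = -1/24 ≈ -0.041667)
o*(-168) = -1/24*(-168) = 7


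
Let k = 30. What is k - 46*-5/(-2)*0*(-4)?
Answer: 30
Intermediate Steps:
k - 46*-5/(-2)*0*(-4) = 30 - 46*-5/(-2)*0*(-4) = 30 - 46*-5*(-½)*0*(-4) = 30 - 46*(5/2)*0*(-4) = 30 - 0*(-4) = 30 - 46*0 = 30 + 0 = 30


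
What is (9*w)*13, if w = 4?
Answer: 468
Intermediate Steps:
(9*w)*13 = (9*4)*13 = 36*13 = 468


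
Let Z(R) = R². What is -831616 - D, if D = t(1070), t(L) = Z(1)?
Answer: -831617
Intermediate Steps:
t(L) = 1 (t(L) = 1² = 1)
D = 1
-831616 - D = -831616 - 1*1 = -831616 - 1 = -831617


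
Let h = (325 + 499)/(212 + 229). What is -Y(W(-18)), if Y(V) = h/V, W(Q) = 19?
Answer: -824/8379 ≈ -0.098341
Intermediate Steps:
h = 824/441 ≈ 1.8685
Y(V) = 824/(441*V)
-Y(W(-18)) = -824/(441*19) = -1*824/8379 = -824/8379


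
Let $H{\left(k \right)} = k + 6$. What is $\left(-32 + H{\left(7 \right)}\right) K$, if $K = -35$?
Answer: $665$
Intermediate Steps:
$H{\left(k \right)} = 6 + k$
$\left(-32 + H{\left(7 \right)}\right) K = \left(-32 + \left(6 + 7\right)\right) \left(-35\right) = \left(-32 + 13\right) \left(-35\right) = \left(-19\right) \left(-35\right) = 665$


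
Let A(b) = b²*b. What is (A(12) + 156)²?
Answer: 3549456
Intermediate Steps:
A(b) = b³
(A(12) + 156)² = (12³ + 156)² = (1728 + 156)² = 1884² = 3549456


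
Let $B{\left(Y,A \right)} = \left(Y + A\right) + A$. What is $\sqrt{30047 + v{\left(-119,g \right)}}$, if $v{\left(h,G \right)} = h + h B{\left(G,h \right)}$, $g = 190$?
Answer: $18 \sqrt{110} \approx 188.79$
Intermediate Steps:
$B{\left(Y,A \right)} = Y + 2 A$ ($B{\left(Y,A \right)} = \left(A + Y\right) + A = Y + 2 A$)
$v{\left(h,G \right)} = h + h \left(G + 2 h\right)$
$\sqrt{30047 + v{\left(-119,g \right)}} = \sqrt{30047 - 119 \left(1 + 190 + 2 \left(-119\right)\right)} = \sqrt{30047 - 119 \left(1 + 190 - 238\right)} = \sqrt{30047 - -5593} = \sqrt{30047 + 5593} = \sqrt{35640} = 18 \sqrt{110}$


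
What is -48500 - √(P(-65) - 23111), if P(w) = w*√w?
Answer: -48500 - √(-23111 - 65*I*√65) ≈ -48502.0 + 152.03*I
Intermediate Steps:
P(w) = w^(3/2)
-48500 - √(P(-65) - 23111) = -48500 - √((-65)^(3/2) - 23111) = -48500 - √(-65*I*√65 - 23111) = -48500 - √(-23111 - 65*I*√65)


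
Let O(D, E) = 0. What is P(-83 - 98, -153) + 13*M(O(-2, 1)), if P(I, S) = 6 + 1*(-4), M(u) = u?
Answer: 2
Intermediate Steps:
P(I, S) = 2 (P(I, S) = 6 - 4 = 2)
P(-83 - 98, -153) + 13*M(O(-2, 1)) = 2 + 13*0 = 2 + 0 = 2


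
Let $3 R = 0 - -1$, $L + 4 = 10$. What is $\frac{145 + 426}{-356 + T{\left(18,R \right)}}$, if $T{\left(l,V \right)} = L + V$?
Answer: $- \frac{1713}{1049} \approx -1.633$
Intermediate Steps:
$L = 6$ ($L = -4 + 10 = 6$)
$R = \frac{1}{3}$ ($R = \frac{0 - -1}{3} = \frac{0 + 1}{3} = \frac{1}{3} \cdot 1 = \frac{1}{3} \approx 0.33333$)
$T{\left(l,V \right)} = 6 + V$
$\frac{145 + 426}{-356 + T{\left(18,R \right)}} = \frac{145 + 426}{-356 + \left(6 + \frac{1}{3}\right)} = \frac{571}{-356 + \frac{19}{3}} = \frac{571}{- \frac{1049}{3}} = 571 \left(- \frac{3}{1049}\right) = - \frac{1713}{1049}$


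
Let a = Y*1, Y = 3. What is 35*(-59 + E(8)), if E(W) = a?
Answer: -1960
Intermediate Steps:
a = 3 (a = 3*1 = 3)
E(W) = 3
35*(-59 + E(8)) = 35*(-59 + 3) = 35*(-56) = -1960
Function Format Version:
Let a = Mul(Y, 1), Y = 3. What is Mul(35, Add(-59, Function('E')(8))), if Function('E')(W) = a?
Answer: -1960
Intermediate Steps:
a = 3 (a = Mul(3, 1) = 3)
Function('E')(W) = 3
Mul(35, Add(-59, Function('E')(8))) = Mul(35, Add(-59, 3)) = Mul(35, -56) = -1960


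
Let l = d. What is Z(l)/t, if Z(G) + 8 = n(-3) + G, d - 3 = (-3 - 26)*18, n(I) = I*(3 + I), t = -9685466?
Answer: 527/9685466 ≈ 5.4411e-5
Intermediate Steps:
d = -519 (d = 3 + (-3 - 26)*18 = 3 - 29*18 = 3 - 522 = -519)
l = -519
Z(G) = -8 + G (Z(G) = -8 + (-3*(3 - 3) + G) = -8 + (-3*0 + G) = -8 + (0 + G) = -8 + G)
Z(l)/t = (-8 - 519)/(-9685466) = -527*(-1/9685466) = 527/9685466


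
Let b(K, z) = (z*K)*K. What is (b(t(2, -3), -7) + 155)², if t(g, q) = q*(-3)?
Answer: 169744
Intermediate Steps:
t(g, q) = -3*q
b(K, z) = z*K² (b(K, z) = (K*z)*K = z*K²)
(b(t(2, -3), -7) + 155)² = (-7*(-3*(-3))² + 155)² = (-7*9² + 155)² = (-7*81 + 155)² = (-567 + 155)² = (-412)² = 169744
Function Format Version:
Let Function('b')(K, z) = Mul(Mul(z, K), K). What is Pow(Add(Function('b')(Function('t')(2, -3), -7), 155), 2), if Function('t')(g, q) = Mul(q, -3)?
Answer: 169744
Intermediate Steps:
Function('t')(g, q) = Mul(-3, q)
Function('b')(K, z) = Mul(z, Pow(K, 2)) (Function('b')(K, z) = Mul(Mul(K, z), K) = Mul(z, Pow(K, 2)))
Pow(Add(Function('b')(Function('t')(2, -3), -7), 155), 2) = Pow(Add(Mul(-7, Pow(Mul(-3, -3), 2)), 155), 2) = Pow(Add(Mul(-7, Pow(9, 2)), 155), 2) = Pow(Add(Mul(-7, 81), 155), 2) = Pow(Add(-567, 155), 2) = Pow(-412, 2) = 169744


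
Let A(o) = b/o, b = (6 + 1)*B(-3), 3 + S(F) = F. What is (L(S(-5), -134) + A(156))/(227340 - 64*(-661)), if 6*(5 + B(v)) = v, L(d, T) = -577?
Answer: -180101/84128928 ≈ -0.0021408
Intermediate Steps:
S(F) = -3 + F
B(v) = -5 + v/6
b = -77/2 (b = (6 + 1)*(-5 + (⅙)*(-3)) = 7*(-5 - ½) = 7*(-11/2) = -77/2 ≈ -38.500)
A(o) = -77/(2*o) (A(o) = -77/2/o = -77/(2*o))
(L(S(-5), -134) + A(156))/(227340 - 64*(-661)) = (-577 - 77/2/156)/(227340 - 64*(-661)) = (-577 - 77/2*1/156)/(227340 + 42304) = (-577 - 77/312)/269644 = -180101/312*1/269644 = -180101/84128928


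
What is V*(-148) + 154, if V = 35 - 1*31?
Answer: -438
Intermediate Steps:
V = 4 (V = 35 - 31 = 4)
V*(-148) + 154 = 4*(-148) + 154 = -592 + 154 = -438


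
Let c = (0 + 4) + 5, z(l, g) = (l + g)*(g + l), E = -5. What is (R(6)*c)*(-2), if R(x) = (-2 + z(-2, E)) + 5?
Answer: -936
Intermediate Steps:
z(l, g) = (g + l)**2 (z(l, g) = (g + l)*(g + l) = (g + l)**2)
c = 9 (c = 4 + 5 = 9)
R(x) = 52 (R(x) = (-2 + (-5 - 2)**2) + 5 = (-2 + (-7)**2) + 5 = (-2 + 49) + 5 = 47 + 5 = 52)
(R(6)*c)*(-2) = (52*9)*(-2) = 468*(-2) = -936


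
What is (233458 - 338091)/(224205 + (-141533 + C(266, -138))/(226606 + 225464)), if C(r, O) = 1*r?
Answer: -15767146770/33785404361 ≈ -0.46669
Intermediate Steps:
C(r, O) = r
(233458 - 338091)/(224205 + (-141533 + C(266, -138))/(226606 + 225464)) = (233458 - 338091)/(224205 + (-141533 + 266)/(226606 + 225464)) = -104633/(224205 - 141267/452070) = -104633/(224205 - 141267*1/452070) = -104633/(224205 - 47089/150690) = -104633/33785404361/150690 = -104633*150690/33785404361 = -15767146770/33785404361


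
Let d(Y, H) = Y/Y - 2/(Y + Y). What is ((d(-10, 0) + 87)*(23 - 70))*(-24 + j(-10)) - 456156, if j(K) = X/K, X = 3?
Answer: -35553699/100 ≈ -3.5554e+5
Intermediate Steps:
d(Y, H) = 1 - 1/Y (d(Y, H) = 1 - 2*1/(2*Y) = 1 - 1/Y)
j(K) = 3/K
((d(-10, 0) + 87)*(23 - 70))*(-24 + j(-10)) - 456156 = (((-1 - 10)/(-10) + 87)*(23 - 70))*(-24 + 3/(-10)) - 456156 = ((-⅒*(-11) + 87)*(-47))*(-24 + 3*(-⅒)) - 456156 = ((11/10 + 87)*(-47))*(-24 - 3/10) - 456156 = ((881/10)*(-47))*(-243/10) - 456156 = -41407/10*(-243/10) - 456156 = 10061901/100 - 456156 = -35553699/100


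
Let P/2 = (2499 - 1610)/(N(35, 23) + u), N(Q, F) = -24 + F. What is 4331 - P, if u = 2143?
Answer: 662516/153 ≈ 4330.2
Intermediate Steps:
P = 127/153 (P = 2*((2499 - 1610)/((-24 + 23) + 2143)) = 2*(889/(-1 + 2143)) = 2*(889/2142) = 2*(889*(1/2142)) = 2*(127/306) = 127/153 ≈ 0.83007)
4331 - P = 4331 - 1*127/153 = 4331 - 127/153 = 662516/153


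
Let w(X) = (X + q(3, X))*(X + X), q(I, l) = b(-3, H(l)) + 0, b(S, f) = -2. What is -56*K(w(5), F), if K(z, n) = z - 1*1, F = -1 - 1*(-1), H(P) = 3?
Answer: -1624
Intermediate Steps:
F = 0 (F = -1 + 1 = 0)
q(I, l) = -2 (q(I, l) = -2 + 0 = -2)
w(X) = 2*X*(-2 + X) (w(X) = (X - 2)*(X + X) = (-2 + X)*(2*X) = 2*X*(-2 + X))
K(z, n) = -1 + z (K(z, n) = z - 1 = -1 + z)
-56*K(w(5), F) = -56*(-1 + 2*5*(-2 + 5)) = -56*(-1 + 2*5*3) = -56*(-1 + 30) = -56*29 = -1624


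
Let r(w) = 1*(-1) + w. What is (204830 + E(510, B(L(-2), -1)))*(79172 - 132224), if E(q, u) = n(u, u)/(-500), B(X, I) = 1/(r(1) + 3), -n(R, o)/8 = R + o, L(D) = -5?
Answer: -1358330215736/125 ≈ -1.0867e+10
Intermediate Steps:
r(w) = -1 + w
n(R, o) = -8*R - 8*o (n(R, o) = -8*(R + o) = -8*R - 8*o)
B(X, I) = 1/3 (B(X, I) = 1/((-1 + 1) + 3) = 1/(0 + 3) = 1/3)
E(q, u) = 4*u/125 (E(q, u) = (-8*u - 8*u)/(-500) = -16*u*(-1/500) = 4*u/125)
(204830 + E(510, B(L(-2), -1)))*(79172 - 132224) = (204830 + (4/125)*(1/3))*(79172 - 132224) = (204830 + 4/375)*(-53052) = (76811254/375)*(-53052) = -1358330215736/125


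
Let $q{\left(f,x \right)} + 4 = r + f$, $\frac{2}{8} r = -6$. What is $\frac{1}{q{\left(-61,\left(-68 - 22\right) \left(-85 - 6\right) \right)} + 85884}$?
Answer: $\frac{1}{85795} \approx 1.1656 \cdot 10^{-5}$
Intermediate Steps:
$r = -24$ ($r = 4 \left(-6\right) = -24$)
$q{\left(f,x \right)} = -28 + f$ ($q{\left(f,x \right)} = -4 + \left(-24 + f\right) = -28 + f$)
$\frac{1}{q{\left(-61,\left(-68 - 22\right) \left(-85 - 6\right) \right)} + 85884} = \frac{1}{\left(-28 - 61\right) + 85884} = \frac{1}{-89 + 85884} = \frac{1}{85795}$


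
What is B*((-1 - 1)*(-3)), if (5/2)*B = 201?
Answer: 2412/5 ≈ 482.40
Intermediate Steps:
B = 402/5 (B = (⅖)*201 = 402/5 ≈ 80.400)
B*((-1 - 1)*(-3)) = 402*((-1 - 1)*(-3))/5 = 402*(-2*(-3))/5 = (402/5)*6 = 2412/5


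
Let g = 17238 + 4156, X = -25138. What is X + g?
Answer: -3744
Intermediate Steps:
g = 21394
X + g = -25138 + 21394 = -3744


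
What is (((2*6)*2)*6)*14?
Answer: 2016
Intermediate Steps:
(((2*6)*2)*6)*14 = ((12*2)*6)*14 = (24*6)*14 = 144*14 = 2016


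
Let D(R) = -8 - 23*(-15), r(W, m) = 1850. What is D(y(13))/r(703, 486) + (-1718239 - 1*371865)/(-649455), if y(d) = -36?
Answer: 817111747/240298350 ≈ 3.4004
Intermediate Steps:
D(R) = 337 (D(R) = -8 + 345 = 337)
D(y(13))/r(703, 486) + (-1718239 - 1*371865)/(-649455) = 337/1850 + (-1718239 - 1*371865)/(-649455) = 337*(1/1850) + (-1718239 - 371865)*(-1/649455) = 337/1850 - 2090104*(-1/649455) = 337/1850 + 2090104/649455 = 817111747/240298350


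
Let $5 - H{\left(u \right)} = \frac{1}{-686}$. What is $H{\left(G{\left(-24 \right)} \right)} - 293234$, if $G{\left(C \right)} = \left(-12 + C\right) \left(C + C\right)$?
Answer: $- \frac{201155093}{686} \approx -2.9323 \cdot 10^{5}$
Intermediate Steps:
$G{\left(C \right)} = 2 C \left(-12 + C\right)$ ($G{\left(C \right)} = \left(-12 + C\right) 2 C = 2 C \left(-12 + C\right)$)
$H{\left(u \right)} = \frac{3431}{686}$ ($H{\left(u \right)} = 5 - \frac{1}{-686} = 5 - - \frac{1}{686} = 5 + \frac{1}{686} = \frac{3431}{686}$)
$H{\left(G{\left(-24 \right)} \right)} - 293234 = \frac{3431}{686} - 293234 = - \frac{201155093}{686}$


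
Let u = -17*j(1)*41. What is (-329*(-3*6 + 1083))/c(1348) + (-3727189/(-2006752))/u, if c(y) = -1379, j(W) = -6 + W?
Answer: 350061914445833/1377725551840 ≈ 254.09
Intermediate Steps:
u = 3485 (u = -17*(-6 + 1)*41 = -17*(-5)*41 = 85*41 = 3485)
(-329*(-3*6 + 1083))/c(1348) + (-3727189/(-2006752))/u = -329*(-3*6 + 1083)/(-1379) - 3727189/(-2006752)/3485 = -329*(-18 + 1083)*(-1/1379) - 3727189*(-1)/2006752*(1/3485) = -329*1065*(-1/1379) - 1*(-3727189/2006752)*(1/3485) = -350385*(-1/1379) + (3727189/2006752)*(1/3485) = 50055/197 + 3727189/6993530720 = 350061914445833/1377725551840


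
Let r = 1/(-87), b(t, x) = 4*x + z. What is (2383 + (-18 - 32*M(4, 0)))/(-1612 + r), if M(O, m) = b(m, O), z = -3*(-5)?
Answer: -119451/140245 ≈ -0.85173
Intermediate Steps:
z = 15
b(t, x) = 15 + 4*x (b(t, x) = 4*x + 15 = 15 + 4*x)
M(O, m) = 15 + 4*O
r = -1/87 ≈ -0.011494
(2383 + (-18 - 32*M(4, 0)))/(-1612 + r) = (2383 + (-18 - 32*(15 + 4*4)))/(-1612 - 1/87) = (2383 + (-18 - 32*(15 + 16)))/(-140245/87) = (2383 + (-18 - 32*31))*(-87/140245) = (2383 + (-18 - 992))*(-87/140245) = (2383 - 1010)*(-87/140245) = 1373*(-87/140245) = -119451/140245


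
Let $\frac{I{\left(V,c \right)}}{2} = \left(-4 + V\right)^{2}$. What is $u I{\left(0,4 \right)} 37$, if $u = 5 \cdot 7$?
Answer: $41440$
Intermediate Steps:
$I{\left(V,c \right)} = 2 \left(-4 + V\right)^{2}$
$u = 35$
$u I{\left(0,4 \right)} 37 = 35 \cdot 2 \left(-4 + 0\right)^{2} \cdot 37 = 35 \cdot 2 \left(-4\right)^{2} \cdot 37 = 35 \cdot 2 \cdot 16 \cdot 37 = 35 \cdot 32 \cdot 37 = 1120 \cdot 37 = 41440$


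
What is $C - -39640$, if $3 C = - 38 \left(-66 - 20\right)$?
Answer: $\frac{122188}{3} \approx 40729.0$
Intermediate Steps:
$C = \frac{3268}{3}$ ($C = \frac{\left(-38\right) \left(-66 - 20\right)}{3} = \frac{\left(-38\right) \left(-86\right)}{3} = \frac{1}{3} \cdot 3268 = \frac{3268}{3} \approx 1089.3$)
$C - -39640 = \frac{3268}{3} - -39640 = \frac{3268}{3} + 39640 = \frac{122188}{3}$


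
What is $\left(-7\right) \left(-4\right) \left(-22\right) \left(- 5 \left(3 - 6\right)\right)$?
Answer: $-9240$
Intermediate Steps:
$\left(-7\right) \left(-4\right) \left(-22\right) \left(- 5 \left(3 - 6\right)\right) = 28 \left(-22\right) \left(- 5 \left(3 - 6\right)\right) = - 616 \left(\left(-5\right) \left(-3\right)\right) = \left(-616\right) 15 = -9240$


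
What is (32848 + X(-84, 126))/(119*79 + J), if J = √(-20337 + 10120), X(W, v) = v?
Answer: 9117311/2599677 - 16487*I*√10217/44194509 ≈ 3.5071 - 0.037708*I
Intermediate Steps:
J = I*√10217 (J = √(-10217) = I*√10217 ≈ 101.08*I)
(32848 + X(-84, 126))/(119*79 + J) = (32848 + 126)/(119*79 + I*√10217) = 32974/(9401 + I*√10217)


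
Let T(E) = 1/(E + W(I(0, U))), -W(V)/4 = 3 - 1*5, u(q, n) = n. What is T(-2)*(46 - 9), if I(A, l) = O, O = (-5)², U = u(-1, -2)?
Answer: 37/6 ≈ 6.1667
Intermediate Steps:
U = -2
O = 25
I(A, l) = 25
W(V) = 8 (W(V) = -4*(3 - 1*5) = -4*(3 - 5) = -4*(-2) = 8)
T(E) = 1/(8 + E) (T(E) = 1/(E + 8) = 1/(8 + E))
T(-2)*(46 - 9) = (46 - 9)/(8 - 2) = 37/6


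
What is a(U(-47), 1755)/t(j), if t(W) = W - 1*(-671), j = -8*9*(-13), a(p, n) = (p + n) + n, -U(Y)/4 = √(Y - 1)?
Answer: 3510/1607 - 16*I*√3/1607 ≈ 2.1842 - 0.017245*I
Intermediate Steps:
U(Y) = -4*√(-1 + Y) (U(Y) = -4*√(Y - 1) = -4*√(-1 + Y))
a(p, n) = p + 2*n (a(p, n) = (n + p) + n = p + 2*n)
j = 936 (j = -72*(-13) = 936)
t(W) = 671 + W (t(W) = W + 671 = 671 + W)
a(U(-47), 1755)/t(j) = (-4*√(-1 - 47) + 2*1755)/(671 + 936) = (-16*I*√3 + 3510)/1607 = (-16*I*√3 + 3510)*(1/1607) = (3510 - 16*I*√3)*(1/1607) = 3510/1607 - 16*I*√3/1607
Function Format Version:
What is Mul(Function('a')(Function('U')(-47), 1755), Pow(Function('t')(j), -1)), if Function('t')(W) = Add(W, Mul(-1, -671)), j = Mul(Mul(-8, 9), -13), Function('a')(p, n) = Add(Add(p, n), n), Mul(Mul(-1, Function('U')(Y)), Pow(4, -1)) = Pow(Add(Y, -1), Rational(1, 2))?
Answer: Add(Rational(3510, 1607), Mul(Rational(-16, 1607), I, Pow(3, Rational(1, 2)))) ≈ Add(2.1842, Mul(-0.017245, I))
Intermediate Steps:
Function('U')(Y) = Mul(-4, Pow(Add(-1, Y), Rational(1, 2))) (Function('U')(Y) = Mul(-4, Pow(Add(Y, -1), Rational(1, 2))) = Mul(-4, Pow(Add(-1, Y), Rational(1, 2))))
Function('a')(p, n) = Add(p, Mul(2, n)) (Function('a')(p, n) = Add(Add(n, p), n) = Add(p, Mul(2, n)))
j = 936 (j = Mul(-72, -13) = 936)
Function('t')(W) = Add(671, W) (Function('t')(W) = Add(W, 671) = Add(671, W))
Mul(Function('a')(Function('U')(-47), 1755), Pow(Function('t')(j), -1)) = Mul(Add(Mul(-4, Pow(Add(-1, -47), Rational(1, 2))), Mul(2, 1755)), Pow(Add(671, 936), -1)) = Mul(Add(Mul(-4, Pow(-48, Rational(1, 2))), 3510), Pow(1607, -1)) = Mul(Add(Mul(-4, Mul(4, I, Pow(3, Rational(1, 2)))), 3510), Rational(1, 1607)) = Mul(Add(Mul(-16, I, Pow(3, Rational(1, 2))), 3510), Rational(1, 1607)) = Mul(Add(3510, Mul(-16, I, Pow(3, Rational(1, 2)))), Rational(1, 1607)) = Add(Rational(3510, 1607), Mul(Rational(-16, 1607), I, Pow(3, Rational(1, 2))))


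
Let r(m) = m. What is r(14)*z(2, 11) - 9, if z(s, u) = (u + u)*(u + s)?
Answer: 3995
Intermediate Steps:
z(s, u) = 2*u*(s + u) (z(s, u) = (2*u)*(s + u) = 2*u*(s + u))
r(14)*z(2, 11) - 9 = 14*(2*11*(2 + 11)) - 9 = 14*(2*11*13) - 9 = 14*286 - 9 = 4004 - 9 = 3995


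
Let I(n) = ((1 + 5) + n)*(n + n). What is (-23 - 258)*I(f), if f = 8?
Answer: -62944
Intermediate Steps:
I(n) = 2*n*(6 + n) (I(n) = (6 + n)*(2*n) = 2*n*(6 + n))
(-23 - 258)*I(f) = (-23 - 258)*(2*8*(6 + 8)) = -562*8*14 = -281*224 = -62944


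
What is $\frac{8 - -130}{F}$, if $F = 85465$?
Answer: $\frac{138}{85465} \approx 0.0016147$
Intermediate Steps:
$\frac{8 - -130}{F} = \frac{8 - -130}{85465} = \left(8 + 130\right) \frac{1}{85465} = 138 \cdot \frac{1}{85465} = \frac{138}{85465}$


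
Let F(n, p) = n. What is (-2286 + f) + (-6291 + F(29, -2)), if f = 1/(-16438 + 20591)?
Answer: -35499843/4153 ≈ -8548.0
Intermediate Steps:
f = 1/4153 ≈ 0.00024079
(-2286 + f) + (-6291 + F(29, -2)) = (-2286 + 1/4153) + (-6291 + 29) = -9493757/4153 - 6262 = -35499843/4153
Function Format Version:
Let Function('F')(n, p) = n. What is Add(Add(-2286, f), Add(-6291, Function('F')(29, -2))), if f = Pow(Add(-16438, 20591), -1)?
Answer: Rational(-35499843, 4153) ≈ -8548.0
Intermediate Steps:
f = Rational(1, 4153) (f = Pow(4153, -1) = Rational(1, 4153) ≈ 0.00024079)
Add(Add(-2286, f), Add(-6291, Function('F')(29, -2))) = Add(Add(-2286, Rational(1, 4153)), Add(-6291, 29)) = Add(Rational(-9493757, 4153), -6262) = Rational(-35499843, 4153)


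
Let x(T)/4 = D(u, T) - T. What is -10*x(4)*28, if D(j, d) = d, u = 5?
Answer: 0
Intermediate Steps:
x(T) = 0 (x(T) = 4*(T - T) = 4*0 = 0)
-10*x(4)*28 = -10*0*28 = 0*28 = 0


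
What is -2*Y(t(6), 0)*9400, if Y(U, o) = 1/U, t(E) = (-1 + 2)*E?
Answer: -9400/3 ≈ -3133.3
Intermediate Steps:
t(E) = E (t(E) = 1*E = E)
-2*Y(t(6), 0)*9400 = -2/6*9400 = -2*1/6*9400 = -1/3*9400 = -9400/3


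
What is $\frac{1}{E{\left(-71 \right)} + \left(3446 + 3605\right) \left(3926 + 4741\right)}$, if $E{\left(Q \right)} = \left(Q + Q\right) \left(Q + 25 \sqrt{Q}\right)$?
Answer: $\frac{61121099}{3735789637745301} + \frac{3550 i \sqrt{71}}{3735789637745301} \approx 1.6361 \cdot 10^{-8} + 8.0071 \cdot 10^{-12} i$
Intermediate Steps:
$E{\left(Q \right)} = 2 Q \left(Q + 25 \sqrt{Q}\right)$
$\frac{1}{E{\left(-71 \right)} + \left(3446 + 3605\right) \left(3926 + 4741\right)} = \frac{1}{\left(2 \left(-71\right)^{2} + 50 \left(-71\right)^{\frac{3}{2}}\right) + \left(3446 + 3605\right) \left(3926 + 4741\right)} = \frac{1}{\left(2 \cdot 5041 + 50 \left(- 71 i \sqrt{71}\right)\right) + 7051 \cdot 8667} = \frac{1}{\left(10082 - 3550 i \sqrt{71}\right) + 61111017} = \frac{1}{61121099 - 3550 i \sqrt{71}}$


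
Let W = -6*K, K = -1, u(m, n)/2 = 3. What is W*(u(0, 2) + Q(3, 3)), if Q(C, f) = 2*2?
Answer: 60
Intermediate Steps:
Q(C, f) = 4
u(m, n) = 6 (u(m, n) = 2*3 = 6)
W = 6 (W = -6*(-1) = 6)
W*(u(0, 2) + Q(3, 3)) = 6*(6 + 4) = 6*10 = 60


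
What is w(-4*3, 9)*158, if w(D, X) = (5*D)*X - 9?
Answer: -86742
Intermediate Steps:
w(D, X) = -9 + 5*D*X (w(D, X) = 5*D*X - 9 = -9 + 5*D*X)
w(-4*3, 9)*158 = (-9 + 5*(-4*3)*9)*158 = (-9 + 5*(-12)*9)*158 = (-9 - 540)*158 = -549*158 = -86742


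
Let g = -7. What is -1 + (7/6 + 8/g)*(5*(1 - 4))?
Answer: -19/14 ≈ -1.3571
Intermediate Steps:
-1 + (7/6 + 8/g)*(5*(1 - 4)) = -1 + (7/6 + 8/(-7))*(5*(1 - 4)) = -1 + (7*(⅙) + 8*(-⅐))*(5*(-3)) = -1 + (7/6 - 8/7)*(-15) = -1 + (1/42)*(-15) = -1 - 5/14 = -19/14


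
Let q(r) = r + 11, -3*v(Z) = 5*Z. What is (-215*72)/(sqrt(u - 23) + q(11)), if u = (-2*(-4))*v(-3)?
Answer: -340560/467 + 15480*sqrt(17)/467 ≈ -592.58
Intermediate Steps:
v(Z) = -5*Z/3
q(r) = 11 + r
u = 40 (u = (-2*(-4))*(-5/3*(-3)) = 8*5 = 40)
(-215*72)/(sqrt(u - 23) + q(11)) = (-215*72)/(sqrt(40 - 23) + (11 + 11)) = -15480/(sqrt(17) + 22) = -15480/(22 + sqrt(17))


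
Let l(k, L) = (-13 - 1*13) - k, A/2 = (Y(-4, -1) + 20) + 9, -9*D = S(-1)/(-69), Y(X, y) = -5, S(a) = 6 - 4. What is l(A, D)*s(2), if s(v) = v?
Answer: -148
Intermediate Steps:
S(a) = 2
D = 2/621 (D = -2/(9*(-69)) = -2*(-1)/(9*69) = -⅑*(-2/69) = 2/621 ≈ 0.0032206)
A = 48 (A = 2*((-5 + 20) + 9) = 2*(15 + 9) = 2*24 = 48)
l(k, L) = -26 - k (l(k, L) = (-13 - 13) - k = -26 - k)
l(A, D)*s(2) = (-26 - 1*48)*2 = (-26 - 48)*2 = -74*2 = -148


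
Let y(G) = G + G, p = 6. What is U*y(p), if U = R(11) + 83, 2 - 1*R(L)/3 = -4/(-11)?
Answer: 11604/11 ≈ 1054.9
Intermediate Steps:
R(L) = 54/11 (R(L) = 6 - (-12)/(-11) = 6 - (-12)*(-1)/11 = 6 - 3*4/11 = 6 - 12/11 = 54/11)
y(G) = 2*G
U = 967/11 (U = 54/11 + 83 = 967/11 ≈ 87.909)
U*y(p) = 967*(2*6)/11 = (967/11)*12 = 11604/11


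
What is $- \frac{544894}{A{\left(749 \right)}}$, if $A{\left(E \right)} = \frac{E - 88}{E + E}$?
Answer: $- \frac{816251212}{661} \approx -1.2349 \cdot 10^{6}$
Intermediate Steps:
$A{\left(E \right)} = \frac{-88 + E}{2 E}$
$- \frac{544894}{A{\left(749 \right)}} = - \frac{544894}{\frac{1}{2} \cdot \frac{1}{749} \left(-88 + 749\right)} = - \frac{544894}{\frac{1}{2} \cdot \frac{1}{749} \cdot 661} = - \frac{544894}{\frac{661}{1498}} = \left(-544894\right) \frac{1498}{661} = - \frac{816251212}{661}$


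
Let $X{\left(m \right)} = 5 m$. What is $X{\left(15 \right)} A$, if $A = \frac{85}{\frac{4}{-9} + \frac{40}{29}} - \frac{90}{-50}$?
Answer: $\frac{1696815}{244} \approx 6954.2$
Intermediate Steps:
$A = \frac{113121}{1220}$ ($A = \frac{85}{4 \left(- \frac{1}{9}\right) + 40 \cdot \frac{1}{29}} - - \frac{9}{5} = \frac{85}{- \frac{4}{9} + \frac{40}{29}} + \frac{9}{5} = \frac{85}{\frac{244}{261}} + \frac{9}{5} = 85 \cdot \frac{261}{244} + \frac{9}{5} = \frac{22185}{244} + \frac{9}{5} = \frac{113121}{1220} \approx 92.722$)
$X{\left(15 \right)} A = 5 \cdot 15 \cdot \frac{113121}{1220} = 75 \cdot \frac{113121}{1220} = \frac{1696815}{244}$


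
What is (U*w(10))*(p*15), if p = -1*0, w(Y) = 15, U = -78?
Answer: 0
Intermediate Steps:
p = 0
(U*w(10))*(p*15) = (-78*15)*(0*15) = -1170*0 = 0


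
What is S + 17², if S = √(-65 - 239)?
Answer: 289 + 4*I*√19 ≈ 289.0 + 17.436*I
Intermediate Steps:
S = 4*I*√19 (S = √(-304) = 4*I*√19 ≈ 17.436*I)
S + 17² = 4*I*√19 + 17² = 4*I*√19 + 289 = 289 + 4*I*√19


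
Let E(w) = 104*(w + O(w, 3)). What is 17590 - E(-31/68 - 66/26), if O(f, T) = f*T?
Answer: 320206/17 ≈ 18836.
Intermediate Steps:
O(f, T) = T*f
E(w) = 416*w (E(w) = 104*(w + 3*w) = 104*(4*w) = 416*w)
17590 - E(-31/68 - 66/26) = 17590 - 416*(-31/68 - 66/26) = 17590 - 416*(-31*1/68 - 66*1/26) = 17590 - 416*(-31/68 - 33/13) = 17590 - 416*(-2647)/884 = 17590 - 1*(-21176/17) = 17590 + 21176/17 = 320206/17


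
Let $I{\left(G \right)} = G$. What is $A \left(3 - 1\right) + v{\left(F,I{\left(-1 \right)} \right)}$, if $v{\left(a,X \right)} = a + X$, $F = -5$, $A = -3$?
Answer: $-12$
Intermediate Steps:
$v{\left(a,X \right)} = X + a$
$A \left(3 - 1\right) + v{\left(F,I{\left(-1 \right)} \right)} = - 3 \left(3 - 1\right) - 6 = \left(-3\right) 2 - 6 = -6 - 6 = -12$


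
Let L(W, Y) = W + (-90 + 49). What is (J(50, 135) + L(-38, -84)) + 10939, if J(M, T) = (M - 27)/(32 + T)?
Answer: 1813643/167 ≈ 10860.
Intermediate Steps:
J(M, T) = (-27 + M)/(32 + T)
L(W, Y) = -41 + W (L(W, Y) = W - 41 = -41 + W)
(J(50, 135) + L(-38, -84)) + 10939 = ((-27 + 50)/(32 + 135) + (-41 - 38)) + 10939 = (23/167 - 79) + 10939 = -13170/167 + 10939 = 1813643/167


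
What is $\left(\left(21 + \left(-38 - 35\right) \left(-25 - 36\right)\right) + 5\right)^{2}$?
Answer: $20061441$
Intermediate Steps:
$\left(\left(21 + \left(-38 - 35\right) \left(-25 - 36\right)\right) + 5\right)^{2} = \left(\left(21 - -4453\right) + 5\right)^{2} = \left(\left(21 + 4453\right) + 5\right)^{2} = \left(4474 + 5\right)^{2} = 4479^{2} = 20061441$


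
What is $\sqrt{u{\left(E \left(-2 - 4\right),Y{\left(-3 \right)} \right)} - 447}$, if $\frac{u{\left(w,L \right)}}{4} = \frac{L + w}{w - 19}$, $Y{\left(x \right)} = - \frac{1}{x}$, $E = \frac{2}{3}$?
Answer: $\frac{i \sqrt{2125131}}{69} \approx 21.127 i$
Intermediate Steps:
$E = \frac{2}{3}$ ($E = 2 \cdot \frac{1}{3} = \frac{2}{3} \approx 0.66667$)
$u{\left(w,L \right)} = \frac{4 \left(L + w\right)}{-19 + w}$ ($u{\left(w,L \right)} = 4 \frac{L + w}{w - 19} = 4 \frac{L + w}{-19 + w} = \frac{4 \left(L + w\right)}{-19 + w}$)
$\sqrt{u{\left(E \left(-2 - 4\right),Y{\left(-3 \right)} \right)} - 447} = \sqrt{\frac{4 \left(- \frac{1}{-3} + \frac{2 \left(-2 - 4\right)}{3}\right)}{-19 + \frac{2 \left(-2 - 4\right)}{3}} - 447} = \sqrt{\frac{4 \left(\left(-1\right) \left(- \frac{1}{3}\right) + \frac{2}{3} \left(-6\right)\right)}{-19 + \frac{2}{3} \left(-6\right)} - 447} = \sqrt{\frac{4 \left(\frac{1}{3} - 4\right)}{-19 - 4} - 447} = \sqrt{4 \frac{1}{-23} \left(- \frac{11}{3}\right) - 447} = \sqrt{4 \left(- \frac{1}{23}\right) \left(- \frac{11}{3}\right) - 447} = \sqrt{\frac{44}{69} - 447} = \sqrt{- \frac{30799}{69}} = \frac{i \sqrt{2125131}}{69}$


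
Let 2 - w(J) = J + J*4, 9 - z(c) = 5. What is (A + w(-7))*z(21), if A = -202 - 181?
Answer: -1384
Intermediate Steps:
z(c) = 4 (z(c) = 9 - 1*5 = 9 - 5 = 4)
w(J) = 2 - 5*J (w(J) = 2 - (J + J*4) = 2 - (J + 4*J) = 2 - 5*J)
A = -383
(A + w(-7))*z(21) = (-383 + (2 - 5*(-7)))*4 = (-383 + (2 + 35))*4 = (-383 + 37)*4 = -346*4 = -1384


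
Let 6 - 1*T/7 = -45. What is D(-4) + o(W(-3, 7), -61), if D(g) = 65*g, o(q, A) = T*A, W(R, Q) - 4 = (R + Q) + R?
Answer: -22037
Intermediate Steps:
T = 357 (T = 42 - 7*(-45) = 42 + 315 = 357)
W(R, Q) = 4 + Q + 2*R (W(R, Q) = 4 + ((R + Q) + R) = 4 + ((Q + R) + R) = 4 + (Q + 2*R) = 4 + Q + 2*R)
o(q, A) = 357*A
D(-4) + o(W(-3, 7), -61) = 65*(-4) + 357*(-61) = -260 - 21777 = -22037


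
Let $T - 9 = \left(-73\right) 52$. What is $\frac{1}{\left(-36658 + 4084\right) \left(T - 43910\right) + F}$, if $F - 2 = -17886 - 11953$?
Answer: $\frac{1}{1553652241} \approx 6.4364 \cdot 10^{-10}$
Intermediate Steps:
$F = -29837$ ($F = 2 - 29839 = -29837$)
$T = -3787$ ($T = 9 - 3796 = -3787$)
$\frac{1}{\left(-36658 + 4084\right) \left(T - 43910\right) + F} = \frac{1}{\left(-36658 + 4084\right) \left(-3787 - 43910\right) - 29837} = \frac{1}{\left(-32574\right) \left(-47697\right) - 29837} = \frac{1}{1553682078 - 29837} = \frac{1}{1553652241}$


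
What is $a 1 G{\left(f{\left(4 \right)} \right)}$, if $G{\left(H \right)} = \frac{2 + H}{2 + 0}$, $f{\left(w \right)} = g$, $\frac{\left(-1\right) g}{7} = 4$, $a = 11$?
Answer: $-143$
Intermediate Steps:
$g = -28$ ($g = \left(-7\right) 4 = -28$)
$f{\left(w \right)} = -28$
$G{\left(H \right)} = 1 + \frac{H}{2}$ ($G{\left(H \right)} = \frac{2 + H}{2} = \left(2 + H\right) \frac{1}{2} = 1 + \frac{H}{2}$)
$a 1 G{\left(f{\left(4 \right)} \right)} = 11 \cdot 1 \left(1 + \frac{1}{2} \left(-28\right)\right) = 11 \left(1 - 14\right) = 11 \left(-13\right) = -143$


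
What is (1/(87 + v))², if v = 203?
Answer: 1/84100 ≈ 1.1891e-5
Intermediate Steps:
(1/(87 + v))² = (1/(87 + 203))² = (1/290)² = 1/84100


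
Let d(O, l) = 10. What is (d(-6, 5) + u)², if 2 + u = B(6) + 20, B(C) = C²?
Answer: 4096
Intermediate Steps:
u = 54 (u = -2 + (6² + 20) = -2 + (36 + 20) = -2 + 56 = 54)
(d(-6, 5) + u)² = (10 + 54)² = 64² = 4096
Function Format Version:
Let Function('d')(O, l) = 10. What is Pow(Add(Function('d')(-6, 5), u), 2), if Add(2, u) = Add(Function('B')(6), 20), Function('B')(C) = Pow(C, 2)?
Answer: 4096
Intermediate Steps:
u = 54 (u = Add(-2, Add(Pow(6, 2), 20)) = Add(-2, Add(36, 20)) = Add(-2, 56) = 54)
Pow(Add(Function('d')(-6, 5), u), 2) = Pow(Add(10, 54), 2) = Pow(64, 2) = 4096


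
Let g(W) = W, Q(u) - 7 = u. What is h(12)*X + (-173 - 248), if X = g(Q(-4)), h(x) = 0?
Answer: -421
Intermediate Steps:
Q(u) = 7 + u
X = 3 (X = 7 - 4 = 3)
h(12)*X + (-173 - 248) = 0*3 + (-173 - 248) = 0 - 421 = -421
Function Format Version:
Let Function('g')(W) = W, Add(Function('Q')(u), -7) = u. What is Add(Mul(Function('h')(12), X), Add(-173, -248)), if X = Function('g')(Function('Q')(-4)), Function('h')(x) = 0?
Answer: -421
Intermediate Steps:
Function('Q')(u) = Add(7, u)
X = 3 (X = Add(7, -4) = 3)
Add(Mul(Function('h')(12), X), Add(-173, -248)) = Add(Mul(0, 3), Add(-173, -248)) = Add(0, -421) = -421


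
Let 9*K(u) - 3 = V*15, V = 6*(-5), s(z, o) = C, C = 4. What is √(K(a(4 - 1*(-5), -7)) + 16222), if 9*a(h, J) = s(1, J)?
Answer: √145551/3 ≈ 127.17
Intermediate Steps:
s(z, o) = 4
V = -30
a(h, J) = 4/9 (a(h, J) = (⅑)*4 = 4/9)
K(u) = -149/3 (K(u) = ⅓ + (-30*15)/9 = ⅓ + (⅑)*(-450) = ⅓ - 50 = -149/3)
√(K(a(4 - 1*(-5), -7)) + 16222) = √(-149/3 + 16222) = √(48517/3) = √145551/3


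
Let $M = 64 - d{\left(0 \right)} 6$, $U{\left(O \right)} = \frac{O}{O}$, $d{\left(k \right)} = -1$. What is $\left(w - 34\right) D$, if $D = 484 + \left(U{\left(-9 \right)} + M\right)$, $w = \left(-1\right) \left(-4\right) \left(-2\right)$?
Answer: $-23310$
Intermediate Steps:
$w = -8$ ($w = 4 \left(-2\right) = -8$)
$U{\left(O \right)} = 1$
$M = 70$ ($M = 64 - \left(-1\right) 6 = 64 - -6 = 64 + 6 = 70$)
$D = 555$ ($D = 484 + \left(1 + 70\right) = 484 + 71 = 555$)
$\left(w - 34\right) D = \left(-8 - 34\right) 555 = \left(-42\right) 555 = -23310$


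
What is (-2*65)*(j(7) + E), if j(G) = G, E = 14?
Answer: -2730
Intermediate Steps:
(-2*65)*(j(7) + E) = (-2*65)*(7 + 14) = -130*21 = -2730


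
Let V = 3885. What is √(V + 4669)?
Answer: √8554 ≈ 92.488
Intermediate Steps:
√(V + 4669) = √(3885 + 4669) = √8554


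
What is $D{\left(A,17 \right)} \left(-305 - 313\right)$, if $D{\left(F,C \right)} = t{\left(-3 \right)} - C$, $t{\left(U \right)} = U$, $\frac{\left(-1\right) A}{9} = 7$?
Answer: $12360$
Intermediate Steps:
$A = -63$ ($A = \left(-9\right) 7 = -63$)
$D{\left(F,C \right)} = -3 - C$
$D{\left(A,17 \right)} \left(-305 - 313\right) = \left(-3 - 17\right) \left(-305 - 313\right) = \left(-3 - 17\right) \left(-618\right) = \left(-20\right) \left(-618\right) = 12360$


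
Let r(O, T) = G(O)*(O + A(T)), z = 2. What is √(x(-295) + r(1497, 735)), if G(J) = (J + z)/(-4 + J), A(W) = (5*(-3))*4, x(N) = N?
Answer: 14*√13053299/1493 ≈ 33.879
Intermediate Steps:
A(W) = -60 (A(W) = -15*4 = -60)
G(J) = (2 + J)/(-4 + J) (G(J) = (J + 2)/(-4 + J) = (2 + J)/(-4 + J))
r(O, T) = (-60 + O)*(2 + O)/(-4 + O) (r(O, T) = ((2 + O)/(-4 + O))*(O - 60) = ((2 + O)/(-4 + O))*(-60 + O) = (-60 + O)*(2 + O)/(-4 + O))
√(x(-295) + r(1497, 735)) = √(-295 + (-60 + 1497)*(2 + 1497)/(-4 + 1497)) = √(-295 + 1437*1499/1493) = √(-295 + (1/1493)*1437*1499) = √(-295 + 2154063/1493) = √(1713628/1493) = 14*√13053299/1493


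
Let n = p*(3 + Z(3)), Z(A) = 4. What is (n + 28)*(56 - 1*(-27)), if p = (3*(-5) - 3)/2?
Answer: -2905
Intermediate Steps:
p = -9 (p = (-15 - 3)*(1/2) = -18*1/2 = -9)
n = -63 (n = -9*(3 + 4) = -9*7 = -63)
(n + 28)*(56 - 1*(-27)) = (-63 + 28)*(56 - 1*(-27)) = -35*(56 + 27) = -35*83 = -2905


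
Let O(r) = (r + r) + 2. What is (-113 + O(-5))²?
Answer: 14641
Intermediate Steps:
O(r) = 2 + 2*r (O(r) = 2*r + 2 = 2 + 2*r)
(-113 + O(-5))² = (-113 + (2 + 2*(-5)))² = (-113 + (2 - 10))² = (-113 - 8)² = (-121)² = 14641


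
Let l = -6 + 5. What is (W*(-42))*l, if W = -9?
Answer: -378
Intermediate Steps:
l = -1
(W*(-42))*l = -9*(-42)*(-1) = 378*(-1) = -378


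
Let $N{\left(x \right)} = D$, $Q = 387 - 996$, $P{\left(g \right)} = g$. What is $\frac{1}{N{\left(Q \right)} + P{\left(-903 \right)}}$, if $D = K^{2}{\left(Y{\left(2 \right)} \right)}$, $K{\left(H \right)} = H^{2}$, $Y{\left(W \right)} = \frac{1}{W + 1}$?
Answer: $- \frac{81}{73142} \approx -0.0011074$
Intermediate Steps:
$Y{\left(W \right)} = \frac{1}{1 + W}$
$Q = -609$
$D = \frac{1}{81}$ ($D = \left(\left(\frac{1}{1 + 2}\right)^{2}\right)^{2} = \left(\left(\frac{1}{3}\right)^{2}\right)^{2} = \left(\frac{1}{9}\right)^{2} = \frac{1}{81} \approx 0.012346$)
$N{\left(x \right)} = \frac{1}{81}$
$\frac{1}{N{\left(Q \right)} + P{\left(-903 \right)}} = \frac{1}{\frac{1}{81} - 903} = \frac{1}{- \frac{73142}{81}} = - \frac{81}{73142}$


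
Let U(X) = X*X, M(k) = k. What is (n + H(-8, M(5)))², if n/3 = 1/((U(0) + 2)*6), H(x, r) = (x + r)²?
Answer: 1369/16 ≈ 85.563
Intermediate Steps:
U(X) = X²
H(x, r) = (r + x)²
n = ¼ (n = 3/(((0² + 2)*6)) = 3/(((0 + 2)*6)) = 3/((2*6)) = 3/12 = 3*(1/12) = ¼ ≈ 0.25000)
(n + H(-8, M(5)))² = (¼ + (5 - 8)²)² = (¼ + (-3)²)² = (¼ + 9)² = (37/4)² = 1369/16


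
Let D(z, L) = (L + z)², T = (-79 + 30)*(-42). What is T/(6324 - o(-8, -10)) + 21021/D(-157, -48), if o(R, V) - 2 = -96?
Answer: 110700114/134858225 ≈ 0.82086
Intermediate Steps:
T = 2058 (T = -49*(-42) = 2058)
o(R, V) = -94 (o(R, V) = 2 - 96 = -94)
T/(6324 - o(-8, -10)) + 21021/D(-157, -48) = 2058/(6324 - 1*(-94)) + 21021/((-48 - 157)²) = 2058/(6324 + 94) + 21021/((-205)²) = 2058/6418 + 21021/42025 = 2058*(1/6418) + 21021*(1/42025) = 1029/3209 + 21021/42025 = 110700114/134858225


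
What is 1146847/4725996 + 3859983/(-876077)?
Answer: -17237537938849/4140336397692 ≈ -4.1633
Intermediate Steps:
1146847/4725996 + 3859983/(-876077) = 1146847*(1/4725996) + 3859983*(-1/876077) = 1146847/4725996 - 3859983/876077 = -17237537938849/4140336397692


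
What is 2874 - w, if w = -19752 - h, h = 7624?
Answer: 30250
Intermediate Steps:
w = -27376 (w = -19752 - 1*7624 = -19752 - 7624 = -27376)
2874 - w = 2874 - 1*(-27376) = 2874 + 27376 = 30250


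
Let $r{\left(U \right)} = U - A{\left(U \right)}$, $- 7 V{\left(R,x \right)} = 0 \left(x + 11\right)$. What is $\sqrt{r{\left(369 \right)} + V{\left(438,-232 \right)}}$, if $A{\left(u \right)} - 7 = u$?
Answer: $i \sqrt{7} \approx 2.6458 i$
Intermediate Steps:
$A{\left(u \right)} = 7 + u$
$V{\left(R,x \right)} = 0$ ($V{\left(R,x \right)} = - \frac{0 \left(x + 11\right)}{7} = - \frac{0 \left(11 + x\right)}{7} = \left(- \frac{1}{7}\right) 0 = 0$)
$r{\left(U \right)} = -7$ ($r{\left(U \right)} = U - \left(7 + U\right) = -7$)
$\sqrt{r{\left(369 \right)} + V{\left(438,-232 \right)}} = \sqrt{-7 + 0} = \sqrt{-7} = i \sqrt{7}$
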